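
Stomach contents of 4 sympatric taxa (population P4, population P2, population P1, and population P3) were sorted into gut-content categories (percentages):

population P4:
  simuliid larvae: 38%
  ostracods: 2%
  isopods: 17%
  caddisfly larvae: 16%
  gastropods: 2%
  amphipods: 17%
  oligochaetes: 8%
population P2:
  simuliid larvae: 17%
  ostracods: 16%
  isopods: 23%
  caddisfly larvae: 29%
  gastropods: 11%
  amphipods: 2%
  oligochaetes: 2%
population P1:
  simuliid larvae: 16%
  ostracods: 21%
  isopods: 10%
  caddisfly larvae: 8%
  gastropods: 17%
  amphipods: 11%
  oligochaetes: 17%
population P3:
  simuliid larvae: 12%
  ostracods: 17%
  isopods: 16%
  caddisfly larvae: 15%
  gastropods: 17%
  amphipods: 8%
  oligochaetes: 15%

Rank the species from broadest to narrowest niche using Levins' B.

Convert percentages to proportions (divide by 100).
Σp_P4ᵢ² = 0.38² + 0.02² + 0.17² + 0.16² + 0.02² + 0.17² + 0.08² = 0.1444 + 0.0004 + 0.0289 + 0.0256 + 0.0004 + 0.0289 + 0.0064 = 0.2350
B_P4 = 1 / 0.2350 = 4.2553
Σp_P2ᵢ² = 0.17² + 0.16² + 0.23² + 0.29² + 0.11² + 0.02² + 0.02² = 0.0289 + 0.0256 + 0.0529 + 0.0841 + 0.0121 + 0.0004 + 0.0004 = 0.2044
B_P2 = 1 / 0.2044 = 4.8924
Σp_P1ᵢ² = 0.16² + 0.21² + 0.10² + 0.08² + 0.17² + 0.11² + 0.17² = 0.0256 + 0.0441 + 0.0100 + 0.0064 + 0.0289 + 0.0121 + 0.0289 = 0.1560
B_P1 = 1 / 0.1560 = 6.4103
Σp_P3ᵢ² = 0.12² + 0.17² + 0.16² + 0.15² + 0.17² + 0.08² + 0.15² = 0.0144 + 0.0289 + 0.0256 + 0.0225 + 0.0289 + 0.0064 + 0.0225 = 0.1492
B_P3 = 1 / 0.1492 = 6.7024
Ranking by B (broadest → narrowest): population P3 (6.70) > population P1 (6.41) > population P2 (4.89) > population P4 (4.26)

population P3 > population P1 > population P2 > population P4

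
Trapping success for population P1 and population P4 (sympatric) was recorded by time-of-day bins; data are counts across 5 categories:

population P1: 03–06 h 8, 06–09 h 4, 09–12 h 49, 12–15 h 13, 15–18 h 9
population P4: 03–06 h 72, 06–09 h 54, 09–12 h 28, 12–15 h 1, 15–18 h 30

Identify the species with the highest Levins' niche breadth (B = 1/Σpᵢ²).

population P4

Proportions for population P1 (n=83): 8/83=0.0964, 4/83=0.0482, 49/83=0.5904, 13/83=0.1566, 9/83=0.1084
Proportions for population P4 (n=185): 72/185=0.3892, 54/185=0.2919, 28/185=0.1514, 1/185=0.0054, 30/185=0.1622
Σp_P1ᵢ² = 0.0964² + 0.0482² + 0.5904² + 0.1566² + 0.1084² = 0.009293 + 0.002323 + 0.348572 + 0.024524 + 0.011751 = 0.396463
B_P1 = 1 / 0.396463 = 2.5223
Σp_P4ᵢ² = 0.3892² + 0.2919² + 0.1514² + 0.0054² + 0.1622² = 0.151477 + 0.085206 + 0.022922 + 0.000029 + 0.026309 = 0.285943
B_P4 = 1 / 0.285943 = 3.4972
Highest B → broadest niche (most generalist): population P4 (B = 3.50).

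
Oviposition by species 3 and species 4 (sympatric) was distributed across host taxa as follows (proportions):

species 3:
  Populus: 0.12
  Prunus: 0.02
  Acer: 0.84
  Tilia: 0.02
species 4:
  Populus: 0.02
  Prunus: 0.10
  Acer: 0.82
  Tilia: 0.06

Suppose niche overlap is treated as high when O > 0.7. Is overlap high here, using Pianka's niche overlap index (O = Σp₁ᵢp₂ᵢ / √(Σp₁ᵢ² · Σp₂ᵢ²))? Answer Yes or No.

Yes

Σ p₁ᵢp₂ᵢ = 0.0024 + 0.0020 + 0.6888 + 0.0012 = 0.6944
Σp_1ᵢ² = 0.12² + 0.02² + 0.84² + 0.02² = 0.0144 + 0.0004 + 0.7056 + 0.0004 = 0.7208
Σp_2ᵢ² = 0.02² + 0.10² + 0.82² + 0.06² = 0.0004 + 0.0100 + 0.6724 + 0.0036 = 0.6864
O = 0.6944 / √(0.7208 × 0.6864) = 0.6944 / 0.70339 = 0.9872
O = 0.9872 > 0.7 → Yes.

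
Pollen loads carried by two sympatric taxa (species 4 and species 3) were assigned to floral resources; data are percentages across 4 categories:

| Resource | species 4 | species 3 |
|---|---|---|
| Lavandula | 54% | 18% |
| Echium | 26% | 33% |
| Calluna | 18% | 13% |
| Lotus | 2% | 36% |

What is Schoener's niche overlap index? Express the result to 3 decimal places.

Convert percentages to proportions (divide by 100).
Σ|p₁ᵢ − p₂ᵢ| = 0.36 + 0.07 + 0.05 + 0.34 = 0.82
D = 1 − ½ × 0.82 = 1 − 0.410 = 0.59000

0.590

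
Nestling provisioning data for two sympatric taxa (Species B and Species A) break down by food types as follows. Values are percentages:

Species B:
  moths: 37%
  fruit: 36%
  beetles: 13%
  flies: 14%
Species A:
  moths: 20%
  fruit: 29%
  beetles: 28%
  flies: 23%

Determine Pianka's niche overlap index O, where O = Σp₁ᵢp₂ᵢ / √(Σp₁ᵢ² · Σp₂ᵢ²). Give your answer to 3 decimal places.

0.888

Convert percentages to proportions (divide by 100).
Σ p₁ᵢp₂ᵢ = 0.0740 + 0.1044 + 0.0364 + 0.0322 = 0.2470
Σp_1ᵢ² = 0.37² + 0.36² + 0.13² + 0.14² = 0.1369 + 0.1296 + 0.0169 + 0.0196 = 0.3030
Σp_2ᵢ² = 0.20² + 0.29² + 0.28² + 0.23² = 0.0400 + 0.0841 + 0.0784 + 0.0529 = 0.2554
O = 0.2470 / √(0.3030 × 0.2554) = 0.2470 / 0.278184 = 0.88790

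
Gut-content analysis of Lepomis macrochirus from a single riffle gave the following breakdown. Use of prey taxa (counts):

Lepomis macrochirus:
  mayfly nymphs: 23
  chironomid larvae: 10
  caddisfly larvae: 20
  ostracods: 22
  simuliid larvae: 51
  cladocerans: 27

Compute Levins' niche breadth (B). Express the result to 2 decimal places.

Proportions for Lepomis macrochirus (n=153): 23/153=0.1503, 10/153=0.0654, 20/153=0.1307, 22/153=0.1438, 51/153=0.3333, 27/153=0.1765
Σpᵢ² = 0.1503² + 0.0654² + 0.1307² + 0.1438² + 0.3333² + 0.1765² = 0.022590 + 0.004277 + 0.017082 + 0.020678 + 0.111089 + 0.031152 = 0.206868
B = 1 / 0.206868 = 4.8340

4.83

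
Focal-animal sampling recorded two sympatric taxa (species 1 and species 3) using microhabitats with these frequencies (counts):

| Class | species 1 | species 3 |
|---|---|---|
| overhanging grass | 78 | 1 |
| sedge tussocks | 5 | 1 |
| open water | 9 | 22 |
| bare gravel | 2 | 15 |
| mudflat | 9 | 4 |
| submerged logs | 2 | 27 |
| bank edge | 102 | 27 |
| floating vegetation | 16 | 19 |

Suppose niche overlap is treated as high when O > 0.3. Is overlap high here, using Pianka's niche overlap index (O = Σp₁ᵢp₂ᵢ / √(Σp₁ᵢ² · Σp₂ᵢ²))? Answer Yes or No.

Yes

Proportions for species 1 (n=223): 78/223=0.3498, 5/223=0.0224, 9/223=0.0404, 2/223=0.0090, 9/223=0.0404, 2/223=0.0090, 102/223=0.4574, 16/223=0.0717
Proportions for species 3 (n=116): 1/116=0.0086, 1/116=0.0086, 22/116=0.1897, 15/116=0.1293, 4/116=0.0345, 27/116=0.2328, 27/116=0.2328, 19/116=0.1638
Σ p₁ᵢp₂ᵢ = 0.003008 + 0.000193 + 0.007664 + 0.001164 + 0.001394 + 0.002095 + 0.106483 + 0.011744 = 0.133745
Σp_1ᵢ² = 0.3498² + 0.0224² + 0.0404² + 0.0090² + 0.0404² + 0.0090² + 0.4574² + 0.0717² = 0.122360 + 0.000502 + 0.001632 + 0.000081 + 0.001632 + 0.000081 + 0.209215 + 0.005141 = 0.340644
Σp_2ᵢ² = 0.0086² + 0.0086² + 0.1897² + 0.1293² + 0.0345² + 0.2328² + 0.2328² + 0.1638² = 0.000074 + 0.000074 + 0.035986 + 0.016718 + 0.001190 + 0.054196 + 0.054196 + 0.026830 = 0.189264
O = 0.133745 / √(0.340644 × 0.189264) = 0.133745 / 0.2539127 = 0.5267
O = 0.5267 > 0.3 → Yes.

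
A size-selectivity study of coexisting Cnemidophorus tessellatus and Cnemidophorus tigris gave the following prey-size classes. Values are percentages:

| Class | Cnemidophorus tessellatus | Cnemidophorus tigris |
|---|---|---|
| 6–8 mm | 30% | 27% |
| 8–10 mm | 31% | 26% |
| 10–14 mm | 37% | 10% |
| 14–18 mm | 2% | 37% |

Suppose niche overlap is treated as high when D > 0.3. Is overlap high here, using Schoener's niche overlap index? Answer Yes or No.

Yes

Convert percentages to proportions (divide by 100).
Σ|p₁ᵢ − p₂ᵢ| = 0.03 + 0.05 + 0.27 + 0.35 = 0.70
D = 1 − ½ × 0.70 = 1 − 0.350 = 0.6500
D = 0.6500 > 0.3 → Yes.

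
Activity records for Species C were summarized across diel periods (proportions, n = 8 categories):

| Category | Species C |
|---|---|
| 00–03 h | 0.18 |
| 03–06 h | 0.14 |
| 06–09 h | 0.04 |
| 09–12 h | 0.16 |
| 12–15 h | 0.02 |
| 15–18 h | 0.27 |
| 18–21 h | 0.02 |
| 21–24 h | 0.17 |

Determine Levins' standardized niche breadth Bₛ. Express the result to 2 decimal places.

Σpᵢ² = 0.18² + 0.14² + 0.04² + 0.16² + 0.02² + 0.27² + 0.02² + 0.17² = 0.0324 + 0.0196 + 0.0016 + 0.0256 + 0.0004 + 0.0729 + 0.0004 + 0.0289 = 0.1818
B = 1 / 0.1818 = 5.5006
Bₛ = (B − 1)/(n − 1) = (5.5006 − 1)/(8 − 1) = 4.5006/7 = 0.6429

0.64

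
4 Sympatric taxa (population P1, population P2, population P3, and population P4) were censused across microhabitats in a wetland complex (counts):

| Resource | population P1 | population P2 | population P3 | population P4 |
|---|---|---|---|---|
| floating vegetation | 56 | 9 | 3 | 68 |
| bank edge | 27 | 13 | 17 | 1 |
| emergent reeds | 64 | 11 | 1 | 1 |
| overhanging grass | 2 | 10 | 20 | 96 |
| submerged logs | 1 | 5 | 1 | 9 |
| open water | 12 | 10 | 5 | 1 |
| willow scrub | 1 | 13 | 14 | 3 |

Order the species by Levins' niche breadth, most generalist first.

population P2 > population P3 > population P1 > population P4

Proportions for population P1 (n=163): 56/163=0.3436, 27/163=0.1656, 64/163=0.3926, 2/163=0.0123, 1/163=0.0061, 12/163=0.0736, 1/163=0.0061
Proportions for population P2 (n=71): 9/71=0.1268, 13/71=0.1831, 11/71=0.1549, 10/71=0.1408, 5/71=0.0704, 10/71=0.1408, 13/71=0.1831
Proportions for population P3 (n=61): 3/61=0.0492, 17/61=0.2787, 1/61=0.0164, 20/61=0.3279, 1/61=0.0164, 5/61=0.0820, 14/61=0.2295
Proportions for population P4 (n=179): 68/179=0.3799, 1/179=0.0056, 1/179=0.0056, 96/179=0.5363, 9/179=0.0503, 1/179=0.0056, 3/179=0.0168
Σp_P1ᵢ² = 0.3436² + 0.1656² + 0.3926² + 0.0123² + 0.0061² + 0.0736² + 0.0061² = 0.118061 + 0.027423 + 0.154135 + 0.000151 + 0.000037 + 0.005417 + 0.000037 = 0.305261
B_P1 = 1 / 0.305261 = 3.2759
Σp_P2ᵢ² = 0.1268² + 0.1831² + 0.1549² + 0.1408² + 0.0704² + 0.1408² + 0.1831² = 0.016078 + 0.033526 + 0.023994 + 0.019825 + 0.004956 + 0.019825 + 0.033526 = 0.151730
B_P2 = 1 / 0.151730 = 6.5907
Σp_P3ᵢ² = 0.0492² + 0.2787² + 0.0164² + 0.3279² + 0.0164² + 0.0820² + 0.2295² = 0.002421 + 0.077674 + 0.000269 + 0.107518 + 0.000269 + 0.006724 + 0.052670 = 0.247545
B_P3 = 1 / 0.247545 = 4.0397
Σp_P4ᵢ² = 0.3799² + 0.0056² + 0.0056² + 0.5363² + 0.0503² + 0.0056² + 0.0168² = 0.144324 + 0.000031 + 0.000031 + 0.287618 + 0.002530 + 0.000031 + 0.000282 = 0.434847
B_P4 = 1 / 0.434847 = 2.2997
Ranking by B (broadest → narrowest): population P2 (6.59) > population P3 (4.04) > population P1 (3.28) > population P4 (2.30)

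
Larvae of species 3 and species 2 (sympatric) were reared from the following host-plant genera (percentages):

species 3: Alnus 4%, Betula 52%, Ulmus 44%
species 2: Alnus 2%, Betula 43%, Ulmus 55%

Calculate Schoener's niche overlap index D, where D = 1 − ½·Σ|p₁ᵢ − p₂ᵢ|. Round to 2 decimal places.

Convert percentages to proportions (divide by 100).
Σ|p₁ᵢ − p₂ᵢ| = 0.02 + 0.09 + 0.11 = 0.22
D = 1 − ½ × 0.22 = 1 − 0.110 = 0.8900

0.89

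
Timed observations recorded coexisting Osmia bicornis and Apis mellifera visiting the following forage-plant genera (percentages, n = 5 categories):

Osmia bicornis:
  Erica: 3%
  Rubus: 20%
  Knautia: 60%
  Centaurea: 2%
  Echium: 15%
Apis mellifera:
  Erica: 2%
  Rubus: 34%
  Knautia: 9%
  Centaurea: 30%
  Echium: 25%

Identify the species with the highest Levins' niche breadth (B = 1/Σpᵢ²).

Apis mellifera

Convert percentages to proportions (divide by 100).
Σp_bicoᵢ² = 0.03² + 0.20² + 0.60² + 0.02² + 0.15² = 0.0009 + 0.0400 + 0.3600 + 0.0004 + 0.0225 = 0.4238
B_bico = 1 / 0.4238 = 2.3596
Σp_mellᵢ² = 0.02² + 0.34² + 0.09² + 0.30² + 0.25² = 0.0004 + 0.1156 + 0.0081 + 0.0900 + 0.0625 = 0.2766
B_mell = 1 / 0.2766 = 3.6153
Highest B → broadest niche (most generalist): Apis mellifera (B = 3.62).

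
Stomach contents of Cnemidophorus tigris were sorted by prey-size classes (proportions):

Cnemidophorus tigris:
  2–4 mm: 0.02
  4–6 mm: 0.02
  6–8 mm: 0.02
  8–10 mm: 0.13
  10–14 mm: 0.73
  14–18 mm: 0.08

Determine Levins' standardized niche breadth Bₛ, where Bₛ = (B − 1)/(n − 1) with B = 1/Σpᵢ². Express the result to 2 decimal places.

Σpᵢ² = 0.02² + 0.02² + 0.02² + 0.13² + 0.73² + 0.08² = 0.0004 + 0.0004 + 0.0004 + 0.0169 + 0.5329 + 0.0064 = 0.5574
B = 1 / 0.5574 = 1.7940
Bₛ = (B − 1)/(n − 1) = (1.7940 − 1)/(6 − 1) = 0.7940/5 = 0.1588

0.16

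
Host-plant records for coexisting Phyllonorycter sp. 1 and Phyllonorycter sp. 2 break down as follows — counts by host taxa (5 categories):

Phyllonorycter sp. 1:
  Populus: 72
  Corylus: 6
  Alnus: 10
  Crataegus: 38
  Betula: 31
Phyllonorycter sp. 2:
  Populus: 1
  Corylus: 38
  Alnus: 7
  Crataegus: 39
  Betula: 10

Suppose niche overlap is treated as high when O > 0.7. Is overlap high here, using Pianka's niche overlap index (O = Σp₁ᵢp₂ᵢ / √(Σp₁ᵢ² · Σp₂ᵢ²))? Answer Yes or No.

No

Proportions for Phyllonorycter sp. 1 (n=157): 72/157=0.4586, 6/157=0.0382, 10/157=0.0637, 38/157=0.2420, 31/157=0.1975
Proportions for Phyllonorycter sp. 2 (n=95): 1/95=0.0105, 38/95=0.4000, 7/95=0.0737, 39/95=0.4105, 10/95=0.1053
Σ p₁ᵢp₂ᵢ = 0.004815 + 0.015280 + 0.004695 + 0.099341 + 0.020797 = 0.144928
Σp_1ᵢ² = 0.4586² + 0.0382² + 0.0637² + 0.2420² + 0.1975² = 0.210314 + 0.001459 + 0.004058 + 0.058564 + 0.039006 = 0.313401
Σp_2ᵢ² = 0.0105² + 0.4000² + 0.0737² + 0.4105² + 0.1053² = 0.000110 + 0.160000 + 0.005432 + 0.168510 + 0.011088 = 0.345140
O = 0.144928 / √(0.313401 × 0.345140) = 0.144928 / 0.3288879 = 0.4407
O = 0.4407 < 0.7 → No.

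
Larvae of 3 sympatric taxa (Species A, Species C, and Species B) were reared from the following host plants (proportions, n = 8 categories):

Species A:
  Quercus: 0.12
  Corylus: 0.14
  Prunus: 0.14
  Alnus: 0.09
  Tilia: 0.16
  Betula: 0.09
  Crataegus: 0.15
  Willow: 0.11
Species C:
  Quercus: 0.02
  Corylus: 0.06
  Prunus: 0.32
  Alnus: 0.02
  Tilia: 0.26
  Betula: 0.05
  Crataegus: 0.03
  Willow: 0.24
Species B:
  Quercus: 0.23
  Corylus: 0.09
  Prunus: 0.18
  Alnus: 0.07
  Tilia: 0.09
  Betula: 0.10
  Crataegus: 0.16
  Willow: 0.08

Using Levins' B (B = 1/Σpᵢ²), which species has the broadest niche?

Species A

Σp_Aᵢ² = 0.12² + 0.14² + 0.14² + 0.09² + 0.16² + 0.09² + 0.15² + 0.11² = 0.0144 + 0.0196 + 0.0196 + 0.0081 + 0.0256 + 0.0081 + 0.0225 + 0.0121 = 0.1300
B_A = 1 / 0.1300 = 7.6923
Σp_Cᵢ² = 0.02² + 0.06² + 0.32² + 0.02² + 0.26² + 0.05² + 0.03² + 0.24² = 0.0004 + 0.0036 + 0.1024 + 0.0004 + 0.0676 + 0.0025 + 0.0009 + 0.0576 = 0.2354
B_C = 1 / 0.2354 = 4.2481
Σp_Bᵢ² = 0.23² + 0.09² + 0.18² + 0.07² + 0.09² + 0.10² + 0.16² + 0.08² = 0.0529 + 0.0081 + 0.0324 + 0.0049 + 0.0081 + 0.0100 + 0.0256 + 0.0064 = 0.1484
B_B = 1 / 0.1484 = 6.7385
Highest B → broadest niche (most generalist): Species A (B = 7.69).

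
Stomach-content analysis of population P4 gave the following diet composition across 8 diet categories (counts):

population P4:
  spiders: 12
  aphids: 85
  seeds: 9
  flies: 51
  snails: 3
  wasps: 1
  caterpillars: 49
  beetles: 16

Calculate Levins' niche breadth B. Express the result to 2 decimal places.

Proportions for population P4 (n=226): 12/226=0.0531, 85/226=0.3761, 9/226=0.0398, 51/226=0.2257, 3/226=0.0133, 1/226=0.0044, 49/226=0.2168, 16/226=0.0708
Σpᵢ² = 0.0531² + 0.3761² + 0.0398² + 0.2257² + 0.0133² + 0.0044² + 0.2168² + 0.0708² = 0.002820 + 0.141451 + 0.001584 + 0.050940 + 0.000177 + 0.000019 + 0.047002 + 0.005013 = 0.249006
B = 1 / 0.249006 = 4.0160

4.02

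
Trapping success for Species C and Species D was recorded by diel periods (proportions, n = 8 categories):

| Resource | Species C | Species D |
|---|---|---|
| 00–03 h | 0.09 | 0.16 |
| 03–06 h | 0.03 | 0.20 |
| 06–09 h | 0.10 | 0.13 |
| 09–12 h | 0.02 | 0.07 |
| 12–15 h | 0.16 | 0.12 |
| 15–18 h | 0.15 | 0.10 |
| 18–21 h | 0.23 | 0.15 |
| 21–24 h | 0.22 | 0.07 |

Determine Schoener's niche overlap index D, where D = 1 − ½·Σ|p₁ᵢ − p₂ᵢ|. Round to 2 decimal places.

Σ|p₁ᵢ − p₂ᵢ| = 0.07 + 0.17 + 0.03 + 0.05 + 0.04 + 0.05 + 0.08 + 0.15 = 0.64
D = 1 − ½ × 0.64 = 1 − 0.320 = 0.6800

0.68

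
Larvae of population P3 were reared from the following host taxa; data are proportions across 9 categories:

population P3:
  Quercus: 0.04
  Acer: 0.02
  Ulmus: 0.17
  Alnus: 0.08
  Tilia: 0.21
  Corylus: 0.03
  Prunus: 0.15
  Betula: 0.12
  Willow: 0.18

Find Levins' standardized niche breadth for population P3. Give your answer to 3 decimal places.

0.700

Σpᵢ² = 0.04² + 0.02² + 0.17² + 0.08² + 0.21² + 0.03² + 0.15² + 0.12² + 0.18² = 0.0016 + 0.0004 + 0.0289 + 0.0064 + 0.0441 + 0.0009 + 0.0225 + 0.0144 + 0.0324 = 0.1516
B = 1 / 0.1516 = 6.59631
Bₛ = (B − 1)/(n − 1) = (6.59631 − 1)/(9 − 1) = 5.59631/8 = 0.69954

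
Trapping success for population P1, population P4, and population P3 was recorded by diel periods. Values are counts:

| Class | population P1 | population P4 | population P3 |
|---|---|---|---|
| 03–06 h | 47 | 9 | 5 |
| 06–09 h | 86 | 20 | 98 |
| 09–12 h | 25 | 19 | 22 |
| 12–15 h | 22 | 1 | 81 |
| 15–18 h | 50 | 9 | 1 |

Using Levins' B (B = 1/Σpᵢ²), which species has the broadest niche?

Proportions for population P1 (n=230): 47/230=0.2043, 86/230=0.3739, 25/230=0.1087, 22/230=0.0957, 50/230=0.2174
Proportions for population P4 (n=58): 9/58=0.1552, 20/58=0.3448, 19/58=0.3276, 1/58=0.0172, 9/58=0.1552
Proportions for population P3 (n=207): 5/207=0.0242, 98/207=0.4734, 22/207=0.1063, 81/207=0.3913, 1/207=0.0048
Σp_P1ᵢ² = 0.2043² + 0.3739² + 0.1087² + 0.0957² + 0.2174² = 0.041738 + 0.139801 + 0.011816 + 0.009158 + 0.047263 = 0.249776
B_P1 = 1 / 0.249776 = 4.0036
Σp_P4ᵢ² = 0.1552² + 0.3448² + 0.3276² + 0.0172² + 0.1552² = 0.024087 + 0.118887 + 0.107322 + 0.000296 + 0.024087 = 0.274679
B_P4 = 1 / 0.274679 = 3.6406
Σp_P3ᵢ² = 0.0242² + 0.4734² + 0.1063² + 0.3913² + 0.0048² = 0.000586 + 0.224108 + 0.011300 + 0.153116 + 0.000023 = 0.389133
B_P3 = 1 / 0.389133 = 2.5698
Highest B → broadest niche (most generalist): population P1 (B = 4.00).

population P1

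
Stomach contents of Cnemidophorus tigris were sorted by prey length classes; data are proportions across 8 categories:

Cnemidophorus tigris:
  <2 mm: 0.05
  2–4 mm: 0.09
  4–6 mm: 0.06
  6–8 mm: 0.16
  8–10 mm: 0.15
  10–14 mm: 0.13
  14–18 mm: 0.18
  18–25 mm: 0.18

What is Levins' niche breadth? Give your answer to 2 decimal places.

6.94

Σpᵢ² = 0.05² + 0.09² + 0.06² + 0.16² + 0.15² + 0.13² + 0.18² + 0.18² = 0.0025 + 0.0081 + 0.0036 + 0.0256 + 0.0225 + 0.0169 + 0.0324 + 0.0324 = 0.1440
B = 1 / 0.1440 = 6.9444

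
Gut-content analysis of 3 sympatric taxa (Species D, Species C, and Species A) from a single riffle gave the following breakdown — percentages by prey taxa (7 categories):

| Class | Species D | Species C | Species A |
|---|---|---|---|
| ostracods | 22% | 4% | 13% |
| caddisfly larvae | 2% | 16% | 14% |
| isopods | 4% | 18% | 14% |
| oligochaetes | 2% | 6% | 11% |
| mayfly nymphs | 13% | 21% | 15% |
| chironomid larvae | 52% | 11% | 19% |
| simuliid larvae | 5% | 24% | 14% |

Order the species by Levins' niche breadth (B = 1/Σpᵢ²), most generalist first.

Convert percentages to proportions (divide by 100).
Σp_Dᵢ² = 0.22² + 0.02² + 0.04² + 0.02² + 0.13² + 0.52² + 0.05² = 0.0484 + 0.0004 + 0.0016 + 0.0004 + 0.0169 + 0.2704 + 0.0025 = 0.3406
B_D = 1 / 0.3406 = 2.9360
Σp_Cᵢ² = 0.04² + 0.16² + 0.18² + 0.06² + 0.21² + 0.11² + 0.24² = 0.0016 + 0.0256 + 0.0324 + 0.0036 + 0.0441 + 0.0121 + 0.0576 = 0.1770
B_C = 1 / 0.1770 = 5.6497
Σp_Aᵢ² = 0.13² + 0.14² + 0.14² + 0.11² + 0.15² + 0.19² + 0.14² = 0.0169 + 0.0196 + 0.0196 + 0.0121 + 0.0225 + 0.0361 + 0.0196 = 0.1464
B_A = 1 / 0.1464 = 6.8306
Ranking by B (broadest → narrowest): Species A (6.83) > Species C (5.65) > Species D (2.94)

Species A > Species C > Species D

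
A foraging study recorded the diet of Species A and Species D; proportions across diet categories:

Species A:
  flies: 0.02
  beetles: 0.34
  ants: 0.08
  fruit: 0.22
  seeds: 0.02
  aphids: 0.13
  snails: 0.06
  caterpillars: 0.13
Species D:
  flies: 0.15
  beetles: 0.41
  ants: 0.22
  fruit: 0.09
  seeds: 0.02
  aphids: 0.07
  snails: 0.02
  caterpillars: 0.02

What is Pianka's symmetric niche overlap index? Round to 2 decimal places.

0.84

Σ p₁ᵢp₂ᵢ = 0.0030 + 0.1394 + 0.0176 + 0.0198 + 0.0004 + 0.0091 + 0.0012 + 0.0026 = 0.1931
Σp_1ᵢ² = 0.02² + 0.34² + 0.08² + 0.22² + 0.02² + 0.13² + 0.06² + 0.13² = 0.0004 + 0.1156 + 0.0064 + 0.0484 + 0.0004 + 0.0169 + 0.0036 + 0.0169 = 0.2086
Σp_2ᵢ² = 0.15² + 0.41² + 0.22² + 0.09² + 0.02² + 0.07² + 0.02² + 0.02² = 0.0225 + 0.1681 + 0.0484 + 0.0081 + 0.0004 + 0.0049 + 0.0004 + 0.0004 = 0.2532
O = 0.1931 / √(0.2086 × 0.2532) = 0.1931 / 0.22982 = 0.8402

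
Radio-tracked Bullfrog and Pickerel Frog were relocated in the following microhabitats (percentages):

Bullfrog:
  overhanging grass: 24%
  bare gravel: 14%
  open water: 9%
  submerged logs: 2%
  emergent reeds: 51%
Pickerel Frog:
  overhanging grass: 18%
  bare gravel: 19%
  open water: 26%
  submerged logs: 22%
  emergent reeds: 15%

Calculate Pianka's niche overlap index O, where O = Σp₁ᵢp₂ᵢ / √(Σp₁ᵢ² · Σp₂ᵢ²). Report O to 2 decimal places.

Convert percentages to proportions (divide by 100).
Σ p₁ᵢp₂ᵢ = 0.0432 + 0.0266 + 0.0234 + 0.0044 + 0.0765 = 0.1741
Σp_1ᵢ² = 0.24² + 0.14² + 0.09² + 0.02² + 0.51² = 0.0576 + 0.0196 + 0.0081 + 0.0004 + 0.2601 = 0.3458
Σp_2ᵢ² = 0.18² + 0.19² + 0.26² + 0.22² + 0.15² = 0.0324 + 0.0361 + 0.0676 + 0.0484 + 0.0225 = 0.2070
O = 0.1741 / √(0.3458 × 0.2070) = 0.1741 / 0.26755 = 0.6507

0.65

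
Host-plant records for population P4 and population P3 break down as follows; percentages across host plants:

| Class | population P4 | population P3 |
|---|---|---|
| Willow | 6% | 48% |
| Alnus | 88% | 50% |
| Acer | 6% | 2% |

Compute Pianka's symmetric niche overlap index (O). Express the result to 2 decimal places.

Convert percentages to proportions (divide by 100).
Σ p₁ᵢp₂ᵢ = 0.0288 + 0.4400 + 0.0012 = 0.4700
Σp_1ᵢ² = 0.06² + 0.88² + 0.06² = 0.0036 + 0.7744 + 0.0036 = 0.7816
Σp_2ᵢ² = 0.48² + 0.50² + 0.02² = 0.2304 + 0.2500 + 0.0004 = 0.4808
O = 0.4700 / √(0.7816 × 0.4808) = 0.4700 / 0.61302 = 0.7667

0.77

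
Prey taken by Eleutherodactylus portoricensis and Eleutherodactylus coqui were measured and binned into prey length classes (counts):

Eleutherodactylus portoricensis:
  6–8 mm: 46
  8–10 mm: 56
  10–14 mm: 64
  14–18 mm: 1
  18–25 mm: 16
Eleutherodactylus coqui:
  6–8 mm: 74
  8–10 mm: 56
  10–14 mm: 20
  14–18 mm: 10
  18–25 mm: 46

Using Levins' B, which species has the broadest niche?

Proportions for Eleutherodactylus portoricensis (n=183): 46/183=0.2514, 56/183=0.3060, 64/183=0.3497, 1/183=0.0055, 16/183=0.0874
Proportions for Eleutherodactylus coqui (n=206): 74/206=0.3592, 56/206=0.2718, 20/206=0.0971, 10/206=0.0485, 46/206=0.2233
Σp_portᵢ² = 0.2514² + 0.3060² + 0.3497² + 0.0055² + 0.0874² = 0.063202 + 0.093636 + 0.122290 + 0.000030 + 0.007639 = 0.286797
B_port = 1 / 0.286797 = 3.4868
Σp_coquᵢ² = 0.3592² + 0.2718² + 0.0971² + 0.0485² + 0.2233² = 0.129025 + 0.073875 + 0.009428 + 0.002352 + 0.049863 = 0.264543
B_coqu = 1 / 0.264543 = 3.7801
Highest B → broadest niche (most generalist): Eleutherodactylus coqui (B = 3.78).

Eleutherodactylus coqui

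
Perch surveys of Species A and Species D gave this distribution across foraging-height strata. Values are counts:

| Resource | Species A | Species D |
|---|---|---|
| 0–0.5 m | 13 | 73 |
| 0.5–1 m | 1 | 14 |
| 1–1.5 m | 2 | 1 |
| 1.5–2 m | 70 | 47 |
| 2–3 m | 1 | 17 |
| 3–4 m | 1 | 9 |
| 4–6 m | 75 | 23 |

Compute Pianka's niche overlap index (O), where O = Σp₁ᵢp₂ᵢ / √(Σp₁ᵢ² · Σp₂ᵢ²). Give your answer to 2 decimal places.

0.62

Proportions for Species A (n=163): 13/163=0.0798, 1/163=0.0061, 2/163=0.0123, 70/163=0.4294, 1/163=0.0061, 1/163=0.0061, 75/163=0.4601
Proportions for Species D (n=184): 73/184=0.3967, 14/184=0.0761, 1/184=0.0054, 47/184=0.2554, 17/184=0.0924, 9/184=0.0489, 23/184=0.1250
Σ p₁ᵢp₂ᵢ = 0.031657 + 0.000464 + 0.000066 + 0.109669 + 0.000564 + 0.000298 + 0.057513 = 0.200231
Σp_1ᵢ² = 0.0798² + 0.0061² + 0.0123² + 0.4294² + 0.0061² + 0.0061² + 0.4601² = 0.006368 + 0.000037 + 0.000151 + 0.184384 + 0.000037 + 0.000037 + 0.211692 = 0.402706
Σp_2ᵢ² = 0.3967² + 0.0761² + 0.0054² + 0.2554² + 0.0924² + 0.0489² + 0.1250² = 0.157371 + 0.005791 + 0.000029 + 0.065229 + 0.008538 + 0.002391 + 0.015625 = 0.254974
O = 0.200231 / √(0.402706 × 0.254974) = 0.200231 / 0.3204365 = 0.6249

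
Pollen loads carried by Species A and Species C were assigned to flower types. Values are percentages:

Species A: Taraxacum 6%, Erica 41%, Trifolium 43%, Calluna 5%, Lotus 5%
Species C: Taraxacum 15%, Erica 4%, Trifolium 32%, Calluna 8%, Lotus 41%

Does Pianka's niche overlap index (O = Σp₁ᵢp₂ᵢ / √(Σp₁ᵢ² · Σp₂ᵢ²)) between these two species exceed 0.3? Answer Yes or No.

Convert percentages to proportions (divide by 100).
Σ p₁ᵢp₂ᵢ = 0.0090 + 0.0164 + 0.1376 + 0.0040 + 0.0205 = 0.1875
Σp_1ᵢ² = 0.06² + 0.41² + 0.43² + 0.05² + 0.05² = 0.0036 + 0.1681 + 0.1849 + 0.0025 + 0.0025 = 0.3616
Σp_2ᵢ² = 0.15² + 0.04² + 0.32² + 0.08² + 0.41² = 0.0225 + 0.0016 + 0.1024 + 0.0064 + 0.1681 = 0.3010
O = 0.1875 / √(0.3616 × 0.3010) = 0.1875 / 0.32991 = 0.5683
O = 0.5683 > 0.3 → Yes.

Yes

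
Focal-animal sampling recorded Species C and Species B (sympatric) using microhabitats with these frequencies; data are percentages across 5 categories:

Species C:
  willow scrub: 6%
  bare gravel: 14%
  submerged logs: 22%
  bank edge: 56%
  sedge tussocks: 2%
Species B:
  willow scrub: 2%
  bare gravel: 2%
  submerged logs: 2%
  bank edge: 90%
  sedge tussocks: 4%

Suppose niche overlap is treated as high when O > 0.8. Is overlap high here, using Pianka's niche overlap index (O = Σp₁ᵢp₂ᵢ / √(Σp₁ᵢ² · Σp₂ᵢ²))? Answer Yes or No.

Yes

Convert percentages to proportions (divide by 100).
Σ p₁ᵢp₂ᵢ = 0.0012 + 0.0028 + 0.0044 + 0.5040 + 0.0008 = 0.5132
Σp_1ᵢ² = 0.06² + 0.14² + 0.22² + 0.56² + 0.02² = 0.0036 + 0.0196 + 0.0484 + 0.3136 + 0.0004 = 0.3856
Σp_2ᵢ² = 0.02² + 0.02² + 0.02² + 0.90² + 0.04² = 0.0004 + 0.0004 + 0.0004 + 0.8100 + 0.0016 = 0.8128
O = 0.5132 / √(0.3856 × 0.8128) = 0.5132 / 0.55984 = 0.9167
O = 0.9167 > 0.8 → Yes.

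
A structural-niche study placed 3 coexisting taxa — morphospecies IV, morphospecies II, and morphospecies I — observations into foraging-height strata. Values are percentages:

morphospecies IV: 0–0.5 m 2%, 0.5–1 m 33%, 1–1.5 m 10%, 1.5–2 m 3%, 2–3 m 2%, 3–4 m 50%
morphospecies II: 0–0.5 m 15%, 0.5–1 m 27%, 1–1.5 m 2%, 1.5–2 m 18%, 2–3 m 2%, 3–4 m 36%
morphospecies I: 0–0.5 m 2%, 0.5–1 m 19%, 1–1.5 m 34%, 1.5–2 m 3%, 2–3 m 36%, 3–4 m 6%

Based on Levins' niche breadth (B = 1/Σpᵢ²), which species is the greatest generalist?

Convert percentages to proportions (divide by 100).
Σp_IVᵢ² = 0.02² + 0.33² + 0.10² + 0.03² + 0.02² + 0.50² = 0.0004 + 0.1089 + 0.0100 + 0.0009 + 0.0004 + 0.2500 = 0.3706
B_IV = 1 / 0.3706 = 2.6983
Σp_IIᵢ² = 0.15² + 0.27² + 0.02² + 0.18² + 0.02² + 0.36² = 0.0225 + 0.0729 + 0.0004 + 0.0324 + 0.0004 + 0.1296 = 0.2582
B_II = 1 / 0.2582 = 3.8730
Σp_Iᵢ² = 0.02² + 0.19² + 0.34² + 0.03² + 0.36² + 0.06² = 0.0004 + 0.0361 + 0.1156 + 0.0009 + 0.1296 + 0.0036 = 0.2862
B_I = 1 / 0.2862 = 3.4941
Highest B → broadest niche (most generalist): morphospecies II (B = 3.87).

morphospecies II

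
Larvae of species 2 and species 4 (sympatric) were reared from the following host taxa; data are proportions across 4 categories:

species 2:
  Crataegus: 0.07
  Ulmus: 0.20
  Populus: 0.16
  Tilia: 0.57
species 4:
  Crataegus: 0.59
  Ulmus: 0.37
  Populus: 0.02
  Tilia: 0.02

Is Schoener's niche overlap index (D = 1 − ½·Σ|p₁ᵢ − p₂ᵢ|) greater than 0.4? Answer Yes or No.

Σ|p₁ᵢ − p₂ᵢ| = 0.52 + 0.17 + 0.14 + 0.55 = 1.38
D = 1 − ½ × 1.38 = 1 − 0.690 = 0.3100
D = 0.3100 < 0.4 → No.

No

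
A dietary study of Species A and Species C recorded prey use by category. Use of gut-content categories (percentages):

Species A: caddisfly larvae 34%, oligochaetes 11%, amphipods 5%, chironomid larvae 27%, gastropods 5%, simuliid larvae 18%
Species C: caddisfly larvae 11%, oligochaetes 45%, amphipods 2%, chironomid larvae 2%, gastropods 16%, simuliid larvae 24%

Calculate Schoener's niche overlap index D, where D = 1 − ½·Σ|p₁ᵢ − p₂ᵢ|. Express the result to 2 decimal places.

0.49

Convert percentages to proportions (divide by 100).
Σ|p₁ᵢ − p₂ᵢ| = 0.23 + 0.34 + 0.03 + 0.25 + 0.11 + 0.06 = 1.02
D = 1 − ½ × 1.02 = 1 − 0.510 = 0.4900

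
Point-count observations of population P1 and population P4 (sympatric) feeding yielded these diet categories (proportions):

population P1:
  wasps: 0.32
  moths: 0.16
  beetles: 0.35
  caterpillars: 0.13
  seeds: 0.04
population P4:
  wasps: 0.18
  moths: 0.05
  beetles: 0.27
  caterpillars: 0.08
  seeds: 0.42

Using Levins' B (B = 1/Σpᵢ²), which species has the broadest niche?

population P1

Σp_P1ᵢ² = 0.32² + 0.16² + 0.35² + 0.13² + 0.04² = 0.1024 + 0.0256 + 0.1225 + 0.0169 + 0.0016 = 0.2690
B_P1 = 1 / 0.2690 = 3.7175
Σp_P4ᵢ² = 0.18² + 0.05² + 0.27² + 0.08² + 0.42² = 0.0324 + 0.0025 + 0.0729 + 0.0064 + 0.1764 = 0.2906
B_P4 = 1 / 0.2906 = 3.4412
Highest B → broadest niche (most generalist): population P1 (B = 3.72).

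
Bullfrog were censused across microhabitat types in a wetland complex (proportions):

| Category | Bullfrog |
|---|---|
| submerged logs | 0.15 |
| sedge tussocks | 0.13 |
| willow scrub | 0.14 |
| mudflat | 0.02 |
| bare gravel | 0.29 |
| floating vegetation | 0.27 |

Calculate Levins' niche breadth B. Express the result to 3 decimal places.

Σpᵢ² = 0.15² + 0.13² + 0.14² + 0.02² + 0.29² + 0.27² = 0.0225 + 0.0169 + 0.0196 + 0.0004 + 0.0841 + 0.0729 = 0.2164
B = 1 / 0.2164 = 4.62107

4.621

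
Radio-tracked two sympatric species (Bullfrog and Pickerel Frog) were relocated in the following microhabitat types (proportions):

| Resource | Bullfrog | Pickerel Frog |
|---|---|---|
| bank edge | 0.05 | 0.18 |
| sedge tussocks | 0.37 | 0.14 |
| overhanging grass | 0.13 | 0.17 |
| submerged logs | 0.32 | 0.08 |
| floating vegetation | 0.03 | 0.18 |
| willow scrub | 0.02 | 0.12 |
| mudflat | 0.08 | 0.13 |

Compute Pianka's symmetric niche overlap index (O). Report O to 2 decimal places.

0.63

Σ p₁ᵢp₂ᵢ = 0.0090 + 0.0518 + 0.0221 + 0.0256 + 0.0054 + 0.0024 + 0.0104 = 0.1267
Σp_1ᵢ² = 0.05² + 0.37² + 0.13² + 0.32² + 0.03² + 0.02² + 0.08² = 0.0025 + 0.1369 + 0.0169 + 0.1024 + 0.0009 + 0.0004 + 0.0064 = 0.2664
Σp_2ᵢ² = 0.18² + 0.14² + 0.17² + 0.08² + 0.18² + 0.12² + 0.13² = 0.0324 + 0.0196 + 0.0289 + 0.0064 + 0.0324 + 0.0144 + 0.0169 = 0.1510
O = 0.1267 / √(0.2664 × 0.1510) = 0.1267 / 0.20057 = 0.6317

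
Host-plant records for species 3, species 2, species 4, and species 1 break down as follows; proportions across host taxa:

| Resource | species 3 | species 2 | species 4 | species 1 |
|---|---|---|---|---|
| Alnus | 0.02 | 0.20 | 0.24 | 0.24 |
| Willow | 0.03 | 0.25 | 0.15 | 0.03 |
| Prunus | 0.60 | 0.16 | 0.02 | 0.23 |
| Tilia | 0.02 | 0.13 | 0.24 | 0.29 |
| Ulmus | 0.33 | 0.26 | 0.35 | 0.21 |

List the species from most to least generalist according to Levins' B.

species 2 > species 1 > species 4 > species 3

Σp_3ᵢ² = 0.02² + 0.03² + 0.60² + 0.02² + 0.33² = 0.0004 + 0.0009 + 0.3600 + 0.0004 + 0.1089 = 0.4706
B_3 = 1 / 0.4706 = 2.1249
Σp_2ᵢ² = 0.20² + 0.25² + 0.16² + 0.13² + 0.26² = 0.0400 + 0.0625 + 0.0256 + 0.0169 + 0.0676 = 0.2126
B_2 = 1 / 0.2126 = 4.7037
Σp_4ᵢ² = 0.24² + 0.15² + 0.02² + 0.24² + 0.35² = 0.0576 + 0.0225 + 0.0004 + 0.0576 + 0.1225 = 0.2606
B_4 = 1 / 0.2606 = 3.8373
Σp_1ᵢ² = 0.24² + 0.03² + 0.23² + 0.29² + 0.21² = 0.0576 + 0.0009 + 0.0529 + 0.0841 + 0.0441 = 0.2396
B_1 = 1 / 0.2396 = 4.1736
Ranking by B (broadest → narrowest): species 2 (4.70) > species 1 (4.17) > species 4 (3.84) > species 3 (2.12)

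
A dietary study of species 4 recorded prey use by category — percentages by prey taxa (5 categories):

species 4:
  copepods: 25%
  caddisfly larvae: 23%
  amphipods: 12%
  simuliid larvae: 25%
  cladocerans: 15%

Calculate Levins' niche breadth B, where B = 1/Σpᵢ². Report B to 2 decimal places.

Convert percentages to proportions (divide by 100).
Σpᵢ² = 0.25² + 0.23² + 0.12² + 0.25² + 0.15² = 0.0625 + 0.0529 + 0.0144 + 0.0625 + 0.0225 = 0.2148
B = 1 / 0.2148 = 4.6555

4.66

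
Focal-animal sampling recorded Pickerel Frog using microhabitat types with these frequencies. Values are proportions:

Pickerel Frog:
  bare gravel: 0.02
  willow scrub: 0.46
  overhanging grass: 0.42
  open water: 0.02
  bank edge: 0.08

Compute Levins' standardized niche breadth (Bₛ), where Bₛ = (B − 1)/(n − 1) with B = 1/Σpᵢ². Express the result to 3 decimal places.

Σpᵢ² = 0.02² + 0.46² + 0.42² + 0.02² + 0.08² = 0.0004 + 0.2116 + 0.1764 + 0.0004 + 0.0064 = 0.3952
B = 1 / 0.3952 = 2.53036
Bₛ = (B − 1)/(n − 1) = (2.53036 − 1)/(5 − 1) = 1.53036/4 = 0.38259

0.383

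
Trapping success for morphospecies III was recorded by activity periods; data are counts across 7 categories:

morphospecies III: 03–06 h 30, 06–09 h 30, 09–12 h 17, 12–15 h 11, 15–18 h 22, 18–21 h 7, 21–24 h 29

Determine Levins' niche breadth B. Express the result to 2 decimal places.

5.95

Proportions for morphospecies III (n=146): 30/146=0.2055, 30/146=0.2055, 17/146=0.1164, 11/146=0.0753, 22/146=0.1507, 7/146=0.0479, 29/146=0.1986
Σpᵢ² = 0.2055² + 0.2055² + 0.1164² + 0.0753² + 0.1507² + 0.0479² + 0.1986² = 0.042230 + 0.042230 + 0.013549 + 0.005670 + 0.022710 + 0.002294 + 0.039442 = 0.168125
B = 1 / 0.168125 = 5.9480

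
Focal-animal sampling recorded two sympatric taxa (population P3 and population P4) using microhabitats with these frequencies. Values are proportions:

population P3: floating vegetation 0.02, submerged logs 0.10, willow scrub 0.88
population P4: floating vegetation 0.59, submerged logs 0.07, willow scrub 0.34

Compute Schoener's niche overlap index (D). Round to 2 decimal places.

Σ|p₁ᵢ − p₂ᵢ| = 0.57 + 0.03 + 0.54 = 1.14
D = 1 − ½ × 1.14 = 1 − 0.570 = 0.4300

0.43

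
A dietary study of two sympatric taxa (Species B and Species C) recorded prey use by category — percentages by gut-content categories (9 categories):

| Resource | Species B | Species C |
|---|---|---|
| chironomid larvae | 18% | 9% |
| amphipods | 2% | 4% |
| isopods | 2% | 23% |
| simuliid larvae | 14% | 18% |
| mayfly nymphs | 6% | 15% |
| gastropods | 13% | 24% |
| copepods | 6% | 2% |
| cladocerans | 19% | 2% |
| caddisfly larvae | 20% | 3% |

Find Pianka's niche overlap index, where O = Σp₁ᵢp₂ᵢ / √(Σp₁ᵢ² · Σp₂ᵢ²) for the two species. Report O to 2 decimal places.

Convert percentages to proportions (divide by 100).
Σ p₁ᵢp₂ᵢ = 0.0162 + 0.0008 + 0.0046 + 0.0252 + 0.0090 + 0.0312 + 0.0012 + 0.0038 + 0.0060 = 0.0980
Σp_1ᵢ² = 0.18² + 0.02² + 0.02² + 0.14² + 0.06² + 0.13² + 0.06² + 0.19² + 0.20² = 0.0324 + 0.0004 + 0.0004 + 0.0196 + 0.0036 + 0.0169 + 0.0036 + 0.0361 + 0.0400 = 0.1530
Σp_2ᵢ² = 0.09² + 0.04² + 0.23² + 0.18² + 0.15² + 0.24² + 0.02² + 0.02² + 0.03² = 0.0081 + 0.0016 + 0.0529 + 0.0324 + 0.0225 + 0.0576 + 0.0004 + 0.0004 + 0.0009 = 0.1768
O = 0.0980 / √(0.1530 × 0.1768) = 0.0980 / 0.16447 = 0.5959

0.60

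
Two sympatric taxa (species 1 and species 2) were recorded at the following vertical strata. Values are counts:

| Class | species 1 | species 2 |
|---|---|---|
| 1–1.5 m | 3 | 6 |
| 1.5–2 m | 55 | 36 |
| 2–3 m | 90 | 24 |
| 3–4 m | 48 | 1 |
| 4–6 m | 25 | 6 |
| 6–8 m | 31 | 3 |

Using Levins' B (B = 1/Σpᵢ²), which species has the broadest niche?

Proportions for species 1 (n=252): 3/252=0.0119, 55/252=0.2183, 90/252=0.3571, 48/252=0.1905, 25/252=0.0992, 31/252=0.1230
Proportions for species 2 (n=76): 6/76=0.0789, 36/76=0.4737, 24/76=0.3158, 1/76=0.0132, 6/76=0.0789, 3/76=0.0395
Σp_1ᵢ² = 0.0119² + 0.2183² + 0.3571² + 0.1905² + 0.0992² + 0.1230² = 0.000142 + 0.047655 + 0.127520 + 0.036290 + 0.009841 + 0.015129 = 0.236577
B_1 = 1 / 0.236577 = 4.2270
Σp_2ᵢ² = 0.0789² + 0.4737² + 0.3158² + 0.0132² + 0.0789² + 0.0395² = 0.006225 + 0.224392 + 0.099730 + 0.000174 + 0.006225 + 0.001560 = 0.338306
B_2 = 1 / 0.338306 = 2.9559
Highest B → broadest niche (most generalist): species 1 (B = 4.23).

species 1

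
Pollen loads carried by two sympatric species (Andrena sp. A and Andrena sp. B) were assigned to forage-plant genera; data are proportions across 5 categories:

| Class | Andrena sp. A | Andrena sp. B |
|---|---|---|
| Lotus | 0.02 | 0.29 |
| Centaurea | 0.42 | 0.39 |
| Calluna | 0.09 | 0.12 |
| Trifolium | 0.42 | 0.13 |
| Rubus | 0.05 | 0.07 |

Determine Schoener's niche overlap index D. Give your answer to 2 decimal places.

Σ|p₁ᵢ − p₂ᵢ| = 0.27 + 0.03 + 0.03 + 0.29 + 0.02 = 0.64
D = 1 − ½ × 0.64 = 1 − 0.320 = 0.6800

0.68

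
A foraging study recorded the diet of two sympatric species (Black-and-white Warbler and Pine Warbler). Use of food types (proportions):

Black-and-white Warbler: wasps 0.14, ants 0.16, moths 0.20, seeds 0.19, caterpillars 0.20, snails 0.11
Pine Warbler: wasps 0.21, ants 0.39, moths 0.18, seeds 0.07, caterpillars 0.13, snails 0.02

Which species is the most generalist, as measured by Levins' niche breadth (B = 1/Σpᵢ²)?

Black-and-white Warbler

Σp_Blacᵢ² = 0.14² + 0.16² + 0.20² + 0.19² + 0.20² + 0.11² = 0.0196 + 0.0256 + 0.0400 + 0.0361 + 0.0400 + 0.0121 = 0.1734
B_Blac = 1 / 0.1734 = 5.7670
Σp_Pineᵢ² = 0.21² + 0.39² + 0.18² + 0.07² + 0.13² + 0.02² = 0.0441 + 0.1521 + 0.0324 + 0.0049 + 0.0169 + 0.0004 = 0.2508
B_Pine = 1 / 0.2508 = 3.9872
Highest B → broadest niche (most generalist): Black-and-white Warbler (B = 5.77).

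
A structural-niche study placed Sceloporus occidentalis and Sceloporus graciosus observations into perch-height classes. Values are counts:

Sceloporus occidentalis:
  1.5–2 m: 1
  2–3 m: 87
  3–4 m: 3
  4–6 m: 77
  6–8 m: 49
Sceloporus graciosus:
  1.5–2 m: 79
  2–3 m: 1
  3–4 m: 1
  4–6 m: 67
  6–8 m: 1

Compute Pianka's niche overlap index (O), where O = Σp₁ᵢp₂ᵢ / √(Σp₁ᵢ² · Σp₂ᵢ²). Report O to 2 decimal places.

0.41

Proportions for Sceloporus occidentalis (n=217): 1/217=0.0046, 87/217=0.4009, 3/217=0.0138, 77/217=0.3548, 49/217=0.2258
Proportions for Sceloporus graciosus (n=149): 79/149=0.5302, 1/149=0.0067, 1/149=0.0067, 67/149=0.4497, 1/149=0.0067
Σ p₁ᵢp₂ᵢ = 0.002439 + 0.002686 + 0.000092 + 0.159554 + 0.001513 = 0.166284
Σp_1ᵢ² = 0.0046² + 0.4009² + 0.0138² + 0.3548² + 0.2258² = 0.000021 + 0.160721 + 0.000190 + 0.125883 + 0.050986 = 0.337801
Σp_2ᵢ² = 0.5302² + 0.0067² + 0.0067² + 0.4497² + 0.0067² = 0.281112 + 0.000045 + 0.000045 + 0.202230 + 0.000045 = 0.483477
O = 0.166284 / √(0.337801 × 0.483477) = 0.166284 / 0.4041275 = 0.4115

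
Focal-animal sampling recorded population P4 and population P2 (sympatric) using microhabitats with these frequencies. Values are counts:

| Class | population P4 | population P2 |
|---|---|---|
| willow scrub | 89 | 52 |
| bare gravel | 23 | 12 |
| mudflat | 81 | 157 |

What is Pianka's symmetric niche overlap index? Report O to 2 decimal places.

0.87

Proportions for population P4 (n=193): 89/193=0.4611, 23/193=0.1192, 81/193=0.4197
Proportions for population P2 (n=221): 52/221=0.2353, 12/221=0.0543, 157/221=0.7104
Σ p₁ᵢp₂ᵢ = 0.108497 + 0.006473 + 0.298155 = 0.413125
Σp_1ᵢ² = 0.4611² + 0.1192² + 0.4197² = 0.212613 + 0.014209 + 0.176148 = 0.402970
Σp_2ᵢ² = 0.2353² + 0.0543² + 0.7104² = 0.055366 + 0.002948 + 0.504668 = 0.562982
O = 0.413125 / √(0.402970 × 0.562982) = 0.413125 / 0.4763033 = 0.8674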